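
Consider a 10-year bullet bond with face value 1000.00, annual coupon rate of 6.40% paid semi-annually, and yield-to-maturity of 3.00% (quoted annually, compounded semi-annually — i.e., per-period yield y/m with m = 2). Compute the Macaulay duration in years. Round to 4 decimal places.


Coupon per period c = face * coupon_rate / m = 32.000000
Periods per year m = 2; per-period yield y/m = 0.015000
Number of cashflows N = 20
Cashflows (t years, CF_t, discount factor 1/(1+y/m)^(m*t), PV):
  t = 0.5000: CF_t = 32.000000, DF = 0.985222, PV = 31.527094
  t = 1.0000: CF_t = 32.000000, DF = 0.970662, PV = 31.061176
  t = 1.5000: CF_t = 32.000000, DF = 0.956317, PV = 30.602144
  t = 2.0000: CF_t = 32.000000, DF = 0.942184, PV = 30.149895
  t = 2.5000: CF_t = 32.000000, DF = 0.928260, PV = 29.704330
  t = 3.0000: CF_t = 32.000000, DF = 0.914542, PV = 29.265350
  t = 3.5000: CF_t = 32.000000, DF = 0.901027, PV = 28.832857
  t = 4.0000: CF_t = 32.000000, DF = 0.887711, PV = 28.406756
  t = 4.5000: CF_t = 32.000000, DF = 0.874592, PV = 27.986952
  t = 5.0000: CF_t = 32.000000, DF = 0.861667, PV = 27.573351
  t = 5.5000: CF_t = 32.000000, DF = 0.848933, PV = 27.165863
  t = 6.0000: CF_t = 32.000000, DF = 0.836387, PV = 26.764398
  t = 6.5000: CF_t = 32.000000, DF = 0.824027, PV = 26.368865
  t = 7.0000: CF_t = 32.000000, DF = 0.811849, PV = 25.979177
  t = 7.5000: CF_t = 32.000000, DF = 0.799852, PV = 25.595248
  t = 8.0000: CF_t = 32.000000, DF = 0.788031, PV = 25.216993
  t = 8.5000: CF_t = 32.000000, DF = 0.776385, PV = 24.844328
  t = 9.0000: CF_t = 32.000000, DF = 0.764912, PV = 24.477171
  t = 9.5000: CF_t = 32.000000, DF = 0.753607, PV = 24.115439
  t = 10.0000: CF_t = 1032.000000, DF = 0.742470, PV = 766.229472
Price P = sum_t PV_t = 1291.866859
Macaulay numerator sum_t t * PV_t:
  t * PV_t at t = 0.5000: 15.763547
  t * PV_t at t = 1.0000: 31.061176
  t * PV_t at t = 1.5000: 45.903216
  t * PV_t at t = 2.0000: 60.299791
  t * PV_t at t = 2.5000: 74.260826
  t * PV_t at t = 3.0000: 87.796050
  t * PV_t at t = 3.5000: 100.915001
  t * PV_t at t = 4.0000: 113.627024
  t * PV_t at t = 4.5000: 125.941283
  t * PV_t at t = 5.0000: 137.866757
  t * PV_t at t = 5.5000: 149.412249
  t * PV_t at t = 6.0000: 160.586385
  t * PV_t at t = 6.5000: 171.397619
  t * PV_t at t = 7.0000: 181.854238
  t * PV_t at t = 7.5000: 191.964361
  t * PV_t at t = 8.0000: 201.735946
  t * PV_t at t = 8.5000: 211.176791
  t * PV_t at t = 9.0000: 220.294537
  t * PV_t at t = 9.5000: 229.096672
  t * PV_t at t = 10.0000: 7662.294716
Macaulay duration D = (sum_t t * PV_t) / P = 10173.248185 / 1291.866859 = 7.874843

Answer: Macaulay duration = 7.8748 years


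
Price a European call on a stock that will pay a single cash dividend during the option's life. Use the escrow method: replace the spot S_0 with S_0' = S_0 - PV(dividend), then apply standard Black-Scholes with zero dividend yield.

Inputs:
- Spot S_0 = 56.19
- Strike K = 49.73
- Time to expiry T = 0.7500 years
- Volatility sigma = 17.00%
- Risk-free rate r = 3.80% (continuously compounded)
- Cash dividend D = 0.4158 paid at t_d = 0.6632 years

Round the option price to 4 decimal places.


Answer: Price = 8.1199

Derivation:
PV(D) = D * exp(-r * t_d) = 0.4158 * 0.97511331 = 0.40545211
S_0' = S_0 - PV(D) = 56.1900 - 0.40545211 = 55.78454789
d1 = (ln(S_0'/K) + (r + sigma^2/2)*T) / (sigma*sqrt(T)) = 1.04755818
d2 = d1 - sigma*sqrt(T) = 0.90033386
exp(-rT) = 0.97190229
N(d1) = 0.85257889; N(d2) = 0.81602870
C = S_0' * N(d1) - K * exp(-rT) * N(d2) = 55.78454789 * 0.85257889 - 49.7300 * 0.97190229 * 0.81602870 = 8.1199


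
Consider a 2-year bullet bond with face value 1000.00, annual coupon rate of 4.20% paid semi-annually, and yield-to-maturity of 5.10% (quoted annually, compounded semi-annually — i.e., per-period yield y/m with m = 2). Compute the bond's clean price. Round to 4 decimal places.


Answer: Price = 983.0915

Derivation:
Coupon per period c = face * coupon_rate / m = 21.000000
Periods per year m = 2; per-period yield y/m = 0.025500
Number of cashflows N = 4
Cashflows (t years, CF_t, discount factor 1/(1+y/m)^(m*t), PV):
  t = 0.5000: CF_t = 21.000000, DF = 0.975134, PV = 20.477816
  t = 1.0000: CF_t = 21.000000, DF = 0.950886, PV = 19.968616
  t = 1.5000: CF_t = 21.000000, DF = 0.927242, PV = 19.472078
  t = 2.0000: CF_t = 1021.000000, DF = 0.904185, PV = 923.172977
Price P = sum_t PV_t = 983.091486


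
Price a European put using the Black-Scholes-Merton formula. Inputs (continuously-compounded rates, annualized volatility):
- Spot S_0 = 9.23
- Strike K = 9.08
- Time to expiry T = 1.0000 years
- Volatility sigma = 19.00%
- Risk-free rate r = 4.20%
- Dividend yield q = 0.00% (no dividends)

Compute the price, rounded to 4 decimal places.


Answer: Price = 0.4487

Derivation:
d1 = (ln(S/K) + (r - q + 0.5*sigma^2) * T) / (sigma * sqrt(T)) = 0.40228872
d2 = d1 - sigma * sqrt(T) = 0.21228872
exp(-rT) = 0.95886978; exp(-qT) = 1.00000000
P = K * exp(-rT) * N(-d2) - S_0 * exp(-qT) * N(-d1)
N(-d1) = 0.34373578; N(-d2) = 0.41594090
P = 9.0800 * 0.95886978 * 0.41594090 - 9.2300 * 1.00000000 * 0.34373578 = 0.4487


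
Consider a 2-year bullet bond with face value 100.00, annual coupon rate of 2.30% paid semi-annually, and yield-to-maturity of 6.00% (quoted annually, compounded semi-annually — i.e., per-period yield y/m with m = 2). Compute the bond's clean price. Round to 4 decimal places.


Answer: Price = 93.1234

Derivation:
Coupon per period c = face * coupon_rate / m = 1.150000
Periods per year m = 2; per-period yield y/m = 0.030000
Number of cashflows N = 4
Cashflows (t years, CF_t, discount factor 1/(1+y/m)^(m*t), PV):
  t = 0.5000: CF_t = 1.150000, DF = 0.970874, PV = 1.116505
  t = 1.0000: CF_t = 1.150000, DF = 0.942596, PV = 1.083985
  t = 1.5000: CF_t = 1.150000, DF = 0.915142, PV = 1.052413
  t = 2.0000: CF_t = 101.150000, DF = 0.888487, PV = 89.870465
Price P = sum_t PV_t = 93.123368


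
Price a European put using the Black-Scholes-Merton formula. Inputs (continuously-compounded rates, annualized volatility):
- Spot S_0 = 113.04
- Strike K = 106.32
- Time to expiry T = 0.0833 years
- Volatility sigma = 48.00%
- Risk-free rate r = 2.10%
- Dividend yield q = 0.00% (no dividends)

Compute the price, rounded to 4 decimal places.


d1 = (ln(S/K) + (r - q + 0.5*sigma^2) * T) / (sigma * sqrt(T)) = 0.52429405
d2 = d1 - sigma * sqrt(T) = 0.38575770
exp(-rT) = 0.99825223; exp(-qT) = 1.00000000
P = K * exp(-rT) * N(-d2) - S_0 * exp(-qT) * N(-d1)
N(-d1) = 0.30003702; N(-d2) = 0.34983806
P = 106.3200 * 0.99825223 * 0.34983806 - 113.0400 * 1.00000000 * 0.30003702 = 3.2136

Answer: Price = 3.2136


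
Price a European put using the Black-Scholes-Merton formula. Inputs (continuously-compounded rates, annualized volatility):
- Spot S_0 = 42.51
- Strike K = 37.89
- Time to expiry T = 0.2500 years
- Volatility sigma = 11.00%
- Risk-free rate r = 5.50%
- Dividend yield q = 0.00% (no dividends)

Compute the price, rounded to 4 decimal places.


Answer: Price = 0.0071

Derivation:
d1 = (ln(S/K) + (r - q + 0.5*sigma^2) * T) / (sigma * sqrt(T)) = 2.36935668
d2 = d1 - sigma * sqrt(T) = 2.31435668
exp(-rT) = 0.98634410; exp(-qT) = 1.00000000
P = K * exp(-rT) * N(-d2) - S_0 * exp(-qT) * N(-d1)
N(-d1) = 0.00890953; N(-d2) = 0.01032408
P = 37.8900 * 0.98634410 * 0.01032408 - 42.5100 * 1.00000000 * 0.00890953 = 0.0071


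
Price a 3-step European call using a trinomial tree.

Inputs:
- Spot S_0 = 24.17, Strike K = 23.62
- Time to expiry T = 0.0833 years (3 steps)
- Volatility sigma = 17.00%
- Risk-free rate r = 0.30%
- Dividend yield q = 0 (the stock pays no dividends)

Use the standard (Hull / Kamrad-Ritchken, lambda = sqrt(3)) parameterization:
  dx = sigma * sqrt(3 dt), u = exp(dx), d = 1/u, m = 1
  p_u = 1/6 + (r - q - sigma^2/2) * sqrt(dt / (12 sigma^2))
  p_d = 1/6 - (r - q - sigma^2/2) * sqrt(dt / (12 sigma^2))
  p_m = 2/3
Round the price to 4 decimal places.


dt = T/N = 0.027767; dx = sigma*sqrt(3*dt) = 0.049065
u = exp(dx) = 1.050289; d = 1/u = 0.952119
p_u = 0.163427, p_m = 0.666667, p_d = 0.169907
Discount per step: exp(-r*dt) = 0.999917
Stock lattice S(k, j) with j the centered position index:
  k=0: S(0,+0) = 24.1700
  k=1: S(1,-1) = 23.0127; S(1,+0) = 24.1700; S(1,+1) = 25.3855
  k=2: S(2,-2) = 21.9109; S(2,-1) = 23.0127; S(2,+0) = 24.1700; S(2,+1) = 25.3855; S(2,+2) = 26.6621
  k=3: S(3,-3) = 20.8617; S(3,-2) = 21.9109; S(3,-1) = 23.0127; S(3,+0) = 24.1700; S(3,+1) = 25.3855; S(3,+2) = 26.6621; S(3,+3) = 28.0029
Terminal payoffs V(N, j) = max(S_T - K, 0):
  V(3,-3) = 0.000000; V(3,-2) = 0.000000; V(3,-1) = 0.000000; V(3,+0) = 0.550000; V(3,+1) = 1.765475; V(3,+2) = 3.042074; V(3,+3) = 4.382872
Backward induction: V(k, j) = exp(-r*dt) * [p_u * V(k+1, j+1) + p_m * V(k+1, j) + p_d * V(k+1, j-1)]
  V(2,-2) = exp(-r*dt) * [p_u*0.000000 + p_m*0.000000 + p_d*0.000000] = 0.000000
  V(2,-1) = exp(-r*dt) * [p_u*0.550000 + p_m*0.000000 + p_d*0.000000] = 0.089877
  V(2,+0) = exp(-r*dt) * [p_u*1.765475 + p_m*0.550000 + p_d*0.000000] = 0.655138
  V(2,+1) = exp(-r*dt) * [p_u*3.042074 + p_m*1.765475 + p_d*0.550000] = 1.767441
  V(2,+2) = exp(-r*dt) * [p_u*4.382872 + p_m*3.042074 + p_d*1.765475] = 3.044040
  V(1,-1) = exp(-r*dt) * [p_u*0.655138 + p_m*0.089877 + p_d*0.000000] = 0.166971
  V(1,+0) = exp(-r*dt) * [p_u*1.767441 + p_m*0.655138 + p_d*0.089877] = 0.740815
  V(1,+1) = exp(-r*dt) * [p_u*3.044040 + p_m*1.767441 + p_d*0.655138] = 1.786935
  V(0,+0) = exp(-r*dt) * [p_u*1.786935 + p_m*0.740815 + p_d*0.166971] = 0.814211

Answer: Price = V(0,0) = 0.8142


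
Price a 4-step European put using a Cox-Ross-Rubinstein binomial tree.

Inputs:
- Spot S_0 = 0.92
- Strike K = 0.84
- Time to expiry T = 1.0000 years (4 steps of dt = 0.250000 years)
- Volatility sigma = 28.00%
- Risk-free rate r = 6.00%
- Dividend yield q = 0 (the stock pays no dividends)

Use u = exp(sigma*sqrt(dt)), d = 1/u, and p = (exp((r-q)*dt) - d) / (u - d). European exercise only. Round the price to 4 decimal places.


dt = T/N = 0.250000
u = exp(sigma*sqrt(dt)) = 1.150274; d = 1/u = 0.869358
p = (exp((r-q)*dt) - d) / (u - d) = 0.518856
Discount per step: exp(-r*dt) = 0.985112
Stock lattice S(k, i) with i counting down-moves:
  k=0: S(0,0) = 0.9200
  k=1: S(1,0) = 1.0583; S(1,1) = 0.7998
  k=2: S(2,0) = 1.2173; S(2,1) = 0.9200; S(2,2) = 0.6953
  k=3: S(3,0) = 1.4002; S(3,1) = 1.0583; S(3,2) = 0.7998; S(3,3) = 0.6045
  k=4: S(4,0) = 1.6106; S(4,1) = 1.2173; S(4,2) = 0.9200; S(4,3) = 0.6953; S(4,4) = 0.5255
Terminal payoffs V(N, i) = max(K - S_T, 0):
  V(4,0) = 0.000000; V(4,1) = 0.000000; V(4,2) = 0.000000; V(4,3) = 0.144679; V(4,4) = 0.314488
Backward induction: V(k, i) = exp(-r*dt) * [p * V(k+1, i) + (1-p) * V(k+1, i+1)].
  V(3,0) = exp(-r*dt) * [p*0.000000 + (1-p)*0.000000] = 0.000000
  V(3,1) = exp(-r*dt) * [p*0.000000 + (1-p)*0.000000] = 0.000000
  V(3,2) = exp(-r*dt) * [p*0.000000 + (1-p)*0.144679] = 0.068575
  V(3,3) = exp(-r*dt) * [p*0.144679 + (1-p)*0.314488] = 0.223011
  V(2,0) = exp(-r*dt) * [p*0.000000 + (1-p)*0.000000] = 0.000000
  V(2,1) = exp(-r*dt) * [p*0.000000 + (1-p)*0.068575] = 0.032503
  V(2,2) = exp(-r*dt) * [p*0.068575 + (1-p)*0.223011] = 0.140754
  V(1,0) = exp(-r*dt) * [p*0.000000 + (1-p)*0.032503] = 0.015406
  V(1,1) = exp(-r*dt) * [p*0.032503 + (1-p)*0.140754] = 0.083328
  V(0,0) = exp(-r*dt) * [p*0.015406 + (1-p)*0.083328] = 0.047370

Answer: Price = V(0,0) = 0.0474


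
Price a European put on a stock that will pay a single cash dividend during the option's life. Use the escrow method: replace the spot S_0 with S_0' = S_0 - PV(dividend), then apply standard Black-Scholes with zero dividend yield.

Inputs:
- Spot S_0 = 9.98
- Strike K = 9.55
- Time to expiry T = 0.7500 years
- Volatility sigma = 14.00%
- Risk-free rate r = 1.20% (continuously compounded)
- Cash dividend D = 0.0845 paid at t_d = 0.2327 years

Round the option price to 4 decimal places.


Answer: Price = 0.2835

Derivation:
PV(D) = D * exp(-r * t_d) = 0.0845 * 0.99721150 = 0.08426437
S_0' = S_0 - PV(D) = 9.9800 - 0.08426437 = 9.89573563
d1 = (ln(S_0'/K) + (r + sigma^2/2)*T) / (sigma*sqrt(T)) = 0.42816927
d2 = d1 - sigma*sqrt(T) = 0.30692571
exp(-rT) = 0.99104038
N(-d1) = 0.33426394; N(-d2) = 0.37944996
P = K * exp(-rT) * N(-d2) - S_0' * N(-d1) = 9.5500 * 0.99104038 * 0.37944996 - 9.89573563 * 0.33426394 = 0.2835


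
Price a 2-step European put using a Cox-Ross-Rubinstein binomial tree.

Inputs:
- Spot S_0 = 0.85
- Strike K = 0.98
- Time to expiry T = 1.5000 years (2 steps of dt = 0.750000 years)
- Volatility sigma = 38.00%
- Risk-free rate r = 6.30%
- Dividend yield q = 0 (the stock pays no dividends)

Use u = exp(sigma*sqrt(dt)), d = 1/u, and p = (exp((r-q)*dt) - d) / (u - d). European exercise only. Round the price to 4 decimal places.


dt = T/N = 0.750000
u = exp(sigma*sqrt(dt)) = 1.389702; d = 1/u = 0.719579
p = (exp((r-q)*dt) - d) / (u - d) = 0.490664
Discount per step: exp(-r*dt) = 0.953849
Stock lattice S(k, i) with i counting down-moves:
  k=0: S(0,0) = 0.8500
  k=1: S(1,0) = 1.1812; S(1,1) = 0.6116
  k=2: S(2,0) = 1.6416; S(2,1) = 0.8500; S(2,2) = 0.4401
Terminal payoffs V(N, i) = max(K - S_T, 0):
  V(2,0) = 0.000000; V(2,1) = 0.130000; V(2,2) = 0.539876
Backward induction: V(k, i) = exp(-r*dt) * [p * V(k+1, i) + (1-p) * V(k+1, i+1)].
  V(1,0) = exp(-r*dt) * [p*0.000000 + (1-p)*0.130000] = 0.063158
  V(1,1) = exp(-r*dt) * [p*0.130000 + (1-p)*0.539876] = 0.323130
  V(0,0) = exp(-r*dt) * [p*0.063158 + (1-p)*0.323130] = 0.186545

Answer: Price = V(0,0) = 0.1865


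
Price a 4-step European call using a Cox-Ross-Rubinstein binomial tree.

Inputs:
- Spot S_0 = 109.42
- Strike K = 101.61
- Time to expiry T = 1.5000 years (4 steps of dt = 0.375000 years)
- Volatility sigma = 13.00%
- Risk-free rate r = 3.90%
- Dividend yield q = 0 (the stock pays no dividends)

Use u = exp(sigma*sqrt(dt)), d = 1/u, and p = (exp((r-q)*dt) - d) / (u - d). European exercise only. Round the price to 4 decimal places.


Answer: Price = V(0,0) = 15.6769

Derivation:
dt = T/N = 0.375000
u = exp(sigma*sqrt(dt)) = 1.082863; d = 1/u = 0.923478
p = (exp((r-q)*dt) - d) / (u - d) = 0.572542
Discount per step: exp(-r*dt) = 0.985481
Stock lattice S(k, i) with i counting down-moves:
  k=0: S(0,0) = 109.4200
  k=1: S(1,0) = 118.4869; S(1,1) = 101.0470
  k=2: S(2,0) = 128.3050; S(2,1) = 109.4200; S(2,2) = 93.3146
  k=3: S(3,0) = 138.9368; S(3,1) = 118.4869; S(3,2) = 101.0470; S(3,3) = 86.1740
  k=4: S(4,0) = 150.4495; S(4,1) = 128.3050; S(4,2) = 109.4200; S(4,3) = 93.3146; S(4,4) = 79.5798
Terminal payoffs V(N, i) = max(S_T - K, 0):
  V(4,0) = 48.839481; V(4,1) = 26.695036; V(4,2) = 7.810000; V(4,3) = 0.000000; V(4,4) = 0.000000
Backward induction: V(k, i) = exp(-r*dt) * [p * V(k+1, i) + (1-p) * V(k+1, i+1)].
  V(3,0) = exp(-r*dt) * [p*48.839481 + (1-p)*26.695036] = 38.802002
  V(3,1) = exp(-r*dt) * [p*26.695036 + (1-p)*7.810000] = 18.352097
  V(3,2) = exp(-r*dt) * [p*7.810000 + (1-p)*0.000000] = 4.406629
  V(3,3) = exp(-r*dt) * [p*0.000000 + (1-p)*0.000000] = 0.000000
  V(2,0) = exp(-r*dt) * [p*38.802002 + (1-p)*18.352097] = 29.624082
  V(2,1) = exp(-r*dt) * [p*18.352097 + (1-p)*4.406629] = 12.211090
  V(2,2) = exp(-r*dt) * [p*4.406629 + (1-p)*0.000000] = 2.486348
  V(1,0) = exp(-r*dt) * [p*29.624082 + (1-p)*12.211090] = 21.858719
  V(1,1) = exp(-r*dt) * [p*12.211090 + (1-p)*2.486348] = 7.937232
  V(0,0) = exp(-r*dt) * [p*21.858719 + (1-p)*7.937232] = 15.676903


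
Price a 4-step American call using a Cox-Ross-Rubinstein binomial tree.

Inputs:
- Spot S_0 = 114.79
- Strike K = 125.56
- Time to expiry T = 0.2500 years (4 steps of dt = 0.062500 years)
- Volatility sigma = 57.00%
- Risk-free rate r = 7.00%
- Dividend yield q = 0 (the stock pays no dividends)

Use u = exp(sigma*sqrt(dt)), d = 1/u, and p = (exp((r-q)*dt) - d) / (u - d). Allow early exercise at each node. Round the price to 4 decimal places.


dt = T/N = 0.062500
u = exp(sigma*sqrt(dt)) = 1.153153; d = 1/u = 0.867188
p = (exp((r-q)*dt) - d) / (u - d) = 0.479768
Discount per step: exp(-r*dt) = 0.995635
Stock lattice S(k, i) with i counting down-moves:
  k=0: S(0,0) = 114.7900
  k=1: S(1,0) = 132.3704; S(1,1) = 99.5445
  k=2: S(2,0) = 152.6434; S(2,1) = 114.7900; S(2,2) = 86.3237
  k=3: S(3,0) = 176.0212; S(3,1) = 132.3704; S(3,2) = 99.5445; S(3,3) = 74.8589
  k=4: S(4,0) = 202.9794; S(4,1) = 152.6434; S(4,2) = 114.7900; S(4,3) = 86.3237; S(4,4) = 64.9167
Terminal payoffs V(N, i) = max(S_T - K, 0):
  V(4,0) = 77.419375; V(4,1) = 27.083383; V(4,2) = 0.000000; V(4,3) = 0.000000; V(4,4) = 0.000000
Backward induction: V(k, i) = exp(-r*dt) * [p * V(k+1, i) + (1-p) * V(k+1, i+1)]; then take max(V_cont, immediate exercise) for American.
  V(3,0) = exp(-r*dt) * [p*77.419375 + (1-p)*27.083383] = 51.009313; exercise = 50.461188; V(3,0) = max -> 51.009313
  V(3,1) = exp(-r*dt) * [p*27.083383 + (1-p)*0.000000] = 12.937010; exercise = 6.810442; V(3,1) = max -> 12.937010
  V(3,2) = exp(-r*dt) * [p*0.000000 + (1-p)*0.000000] = 0.000000; exercise = 0.000000; V(3,2) = max -> 0.000000
  V(3,3) = exp(-r*dt) * [p*0.000000 + (1-p)*0.000000] = 0.000000; exercise = 0.000000; V(3,3) = max -> 0.000000
  V(2,0) = exp(-r*dt) * [p*51.009313 + (1-p)*12.937010] = 31.066658; exercise = 27.083383; V(2,0) = max -> 31.066658
  V(2,1) = exp(-r*dt) * [p*12.937010 + (1-p)*0.000000] = 6.179664; exercise = 0.000000; V(2,1) = max -> 6.179664
  V(2,2) = exp(-r*dt) * [p*0.000000 + (1-p)*0.000000] = 0.000000; exercise = 0.000000; V(2,2) = max -> 0.000000
  V(1,0) = exp(-r*dt) * [p*31.066658 + (1-p)*6.179664] = 18.040540; exercise = 6.810442; V(1,0) = max -> 18.040540
  V(1,1) = exp(-r*dt) * [p*6.179664 + (1-p)*0.000000] = 2.951861; exercise = 0.000000; V(1,1) = max -> 2.951861
  V(0,0) = exp(-r*dt) * [p*18.040540 + (1-p)*2.951861] = 10.146434; exercise = 0.000000; V(0,0) = max -> 10.146434

Answer: Price = V(0,0) = 10.1464


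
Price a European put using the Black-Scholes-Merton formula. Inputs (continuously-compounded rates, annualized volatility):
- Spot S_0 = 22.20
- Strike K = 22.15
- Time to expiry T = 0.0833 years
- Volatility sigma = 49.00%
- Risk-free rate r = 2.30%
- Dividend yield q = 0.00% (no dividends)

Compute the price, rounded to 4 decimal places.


d1 = (ln(S/K) + (r - q + 0.5*sigma^2) * T) / (sigma * sqrt(T)) = 0.10020227
d2 = d1 - sigma * sqrt(T) = -0.04122026
exp(-rT) = 0.99808593; exp(-qT) = 1.00000000
P = K * exp(-rT) * N(-d2) - S_0 * exp(-qT) * N(-d1)
N(-d1) = 0.46009187; N(-d2) = 0.51643985
P = 22.1500 * 0.99808593 * 0.51643985 - 22.2000 * 1.00000000 * 0.46009187 = 1.2032

Answer: Price = 1.2032


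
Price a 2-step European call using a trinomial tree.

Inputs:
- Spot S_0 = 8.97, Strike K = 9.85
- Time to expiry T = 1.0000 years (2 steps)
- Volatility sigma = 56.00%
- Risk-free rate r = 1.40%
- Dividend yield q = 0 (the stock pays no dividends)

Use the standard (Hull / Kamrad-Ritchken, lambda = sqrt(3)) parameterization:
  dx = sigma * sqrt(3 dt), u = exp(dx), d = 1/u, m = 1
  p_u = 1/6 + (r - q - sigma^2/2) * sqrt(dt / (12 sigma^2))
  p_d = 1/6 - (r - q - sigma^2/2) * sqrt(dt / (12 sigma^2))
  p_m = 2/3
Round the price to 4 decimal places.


Answer: Price = V(0,0) = 1.5300

Derivation:
dt = T/N = 0.500000; dx = sigma*sqrt(3*dt) = 0.685857
u = exp(dx) = 1.985473; d = 1/u = 0.503658
p_u = 0.114615, p_m = 0.666667, p_d = 0.218718
Discount per step: exp(-r*dt) = 0.993024
Stock lattice S(k, j) with j the centered position index:
  k=0: S(0,+0) = 8.9700
  k=1: S(1,-1) = 4.5178; S(1,+0) = 8.9700; S(1,+1) = 17.8097
  k=2: S(2,-2) = 2.2754; S(2,-1) = 4.5178; S(2,+0) = 8.9700; S(2,+1) = 17.8097; S(2,+2) = 35.3607
Terminal payoffs V(N, j) = max(S_T - K, 0):
  V(2,-2) = 0.000000; V(2,-1) = 0.000000; V(2,+0) = 0.000000; V(2,+1) = 7.959692; V(2,+2) = 25.510661
Backward induction: V(k, j) = exp(-r*dt) * [p_u * V(k+1, j+1) + p_m * V(k+1, j) + p_d * V(k+1, j-1)]
  V(1,-1) = exp(-r*dt) * [p_u*0.000000 + p_m*0.000000 + p_d*0.000000] = 0.000000
  V(1,+0) = exp(-r*dt) * [p_u*7.959692 + p_m*0.000000 + p_d*0.000000] = 0.905936
  V(1,+1) = exp(-r*dt) * [p_u*25.510661 + p_m*7.959692 + p_d*0.000000] = 8.172955
  V(0,+0) = exp(-r*dt) * [p_u*8.172955 + p_m*0.905936 + p_d*0.000000] = 1.529954


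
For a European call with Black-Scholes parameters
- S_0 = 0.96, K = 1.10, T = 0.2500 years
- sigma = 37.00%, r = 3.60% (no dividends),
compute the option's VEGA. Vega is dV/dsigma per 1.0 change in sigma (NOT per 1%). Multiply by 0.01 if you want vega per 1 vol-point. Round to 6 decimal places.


Answer: Vega = 0.160455

Derivation:
d1 = -0.5947009423; d2 = -0.7797009423
phi(d1) = 0.3342810614; exp(-qT) = 1.0000000000; exp(-rT) = 0.9910403788
Vega = S * exp(-qT) * phi(d1) * sqrt(T) = 0.9600 * 1.0000000000 * 0.3342810614 * 0.5000000000 = 0.160455


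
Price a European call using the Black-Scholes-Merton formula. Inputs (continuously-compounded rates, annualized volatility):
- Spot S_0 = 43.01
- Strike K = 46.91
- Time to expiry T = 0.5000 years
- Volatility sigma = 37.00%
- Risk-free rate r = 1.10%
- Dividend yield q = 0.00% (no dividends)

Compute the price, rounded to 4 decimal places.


d1 = (ln(S/K) + (r - q + 0.5*sigma^2) * T) / (sigma * sqrt(T)) = -0.17992323
d2 = d1 - sigma * sqrt(T) = -0.44155274
exp(-rT) = 0.99451510; exp(-qT) = 1.00000000
C = S_0 * exp(-qT) * N(d1) - K * exp(-rT) * N(d2)
N(d1) = 0.42860642; N(d2) = 0.32940645
C = 43.0100 * 1.00000000 * 0.42860642 - 46.9100 * 0.99451510 * 0.32940645 = 3.0667

Answer: Price = 3.0667


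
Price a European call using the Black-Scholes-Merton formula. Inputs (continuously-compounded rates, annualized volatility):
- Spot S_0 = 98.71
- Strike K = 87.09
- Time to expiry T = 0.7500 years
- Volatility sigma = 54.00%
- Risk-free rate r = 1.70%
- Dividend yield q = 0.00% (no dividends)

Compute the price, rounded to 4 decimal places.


Answer: Price = 24.1583

Derivation:
d1 = (ln(S/K) + (r - q + 0.5*sigma^2) * T) / (sigma * sqrt(T)) = 0.52890458
d2 = d1 - sigma * sqrt(T) = 0.06125086
exp(-rT) = 0.98733094; exp(-qT) = 1.00000000
C = S_0 * exp(-qT) * N(d1) - K * exp(-rT) * N(d2)
N(d1) = 0.70156418; N(d2) = 0.52442029
C = 98.7100 * 1.00000000 * 0.70156418 - 87.0900 * 0.98733094 * 0.52442029 = 24.1583


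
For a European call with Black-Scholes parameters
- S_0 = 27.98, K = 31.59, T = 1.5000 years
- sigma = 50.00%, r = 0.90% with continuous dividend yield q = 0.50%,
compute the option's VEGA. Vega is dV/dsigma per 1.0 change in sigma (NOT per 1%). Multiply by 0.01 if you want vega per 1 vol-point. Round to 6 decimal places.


d1 = 0.1178194024; d2 = -0.4945530333
phi(d1) = 0.3961829264; exp(-qT) = 0.9925280548; exp(-rT) = 0.9865907163
Vega = S * exp(-qT) * phi(d1) * sqrt(T) = 27.9800 * 0.9925280548 * 0.3961829264 * 1.2247448714 = 13.475097

Answer: Vega = 13.475097


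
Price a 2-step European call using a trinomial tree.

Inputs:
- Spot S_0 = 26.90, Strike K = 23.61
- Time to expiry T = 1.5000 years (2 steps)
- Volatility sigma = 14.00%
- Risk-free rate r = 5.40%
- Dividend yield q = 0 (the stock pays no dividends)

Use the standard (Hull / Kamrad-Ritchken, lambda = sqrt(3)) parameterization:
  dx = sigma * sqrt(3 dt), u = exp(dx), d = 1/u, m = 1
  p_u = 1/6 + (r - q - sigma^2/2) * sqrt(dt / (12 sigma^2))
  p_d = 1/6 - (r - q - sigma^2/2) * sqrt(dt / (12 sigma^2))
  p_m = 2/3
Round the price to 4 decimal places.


dt = T/N = 0.750000; dx = sigma*sqrt(3*dt) = 0.210000
u = exp(dx) = 1.233678; d = 1/u = 0.810584
p_u = 0.245595, p_m = 0.666667, p_d = 0.087738
Discount per step: exp(-r*dt) = 0.960309
Stock lattice S(k, j) with j the centered position index:
  k=0: S(0,+0) = 26.9000
  k=1: S(1,-1) = 21.8047; S(1,+0) = 26.9000; S(1,+1) = 33.1859
  k=2: S(2,-2) = 17.6746; S(2,-1) = 21.8047; S(2,+0) = 26.9000; S(2,+1) = 33.1859; S(2,+2) = 40.9408
Terminal payoffs V(N, j) = max(S_T - K, 0):
  V(2,-2) = 0.000000; V(2,-1) = 0.000000; V(2,+0) = 3.290000; V(2,+1) = 9.575940; V(2,+2) = 17.330766
Backward induction: V(k, j) = exp(-r*dt) * [p_u * V(k+1, j+1) + p_m * V(k+1, j) + p_d * V(k+1, j-1)]
  V(1,-1) = exp(-r*dt) * [p_u*3.290000 + p_m*0.000000 + p_d*0.000000] = 0.775938
  V(1,+0) = exp(-r*dt) * [p_u*9.575940 + p_m*3.290000 + p_d*0.000000] = 4.364738
  V(1,+1) = exp(-r*dt) * [p_u*17.330766 + p_m*9.575940 + p_d*3.290000] = 10.495192
  V(0,+0) = exp(-r*dt) * [p_u*10.495192 + p_m*4.364738 + p_d*0.775938] = 5.334972

Answer: Price = V(0,0) = 5.3350


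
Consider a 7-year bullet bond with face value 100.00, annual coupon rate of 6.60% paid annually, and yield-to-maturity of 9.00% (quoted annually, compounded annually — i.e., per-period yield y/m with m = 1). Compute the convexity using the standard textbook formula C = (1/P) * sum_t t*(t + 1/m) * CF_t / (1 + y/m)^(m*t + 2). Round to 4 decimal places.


Answer: Convexity = 35.9918

Derivation:
Coupon per period c = face * coupon_rate / m = 6.600000
Periods per year m = 1; per-period yield y/m = 0.090000
Number of cashflows N = 7
Cashflows (t years, CF_t, discount factor 1/(1+y/m)^(m*t), PV):
  t = 1.0000: CF_t = 6.600000, DF = 0.917431, PV = 6.055046
  t = 2.0000: CF_t = 6.600000, DF = 0.841680, PV = 5.555088
  t = 3.0000: CF_t = 6.600000, DF = 0.772183, PV = 5.096411
  t = 4.0000: CF_t = 6.600000, DF = 0.708425, PV = 4.675606
  t = 5.0000: CF_t = 6.600000, DF = 0.649931, PV = 4.289547
  t = 6.0000: CF_t = 6.600000, DF = 0.596267, PV = 3.935364
  t = 7.0000: CF_t = 106.600000, DF = 0.547034, PV = 58.313851
Price P = sum_t PV_t = 87.920913
Convexity numerator sum_t t*(t + 1/m) * CF_t / (1+y/m)^(m*t + 2):
  t = 1.0000: term = 10.192822
  t = 2.0000: term = 28.053638
  t = 3.0000: term = 51.474566
  t = 4.0000: term = 78.707287
  t = 5.0000: term = 108.312780
  t = 6.0000: term = 139.117333
  t = 7.0000: term = 2748.569673
Convexity = (1/P) * sum = 3164.428099 / 87.920913 = 35.991757


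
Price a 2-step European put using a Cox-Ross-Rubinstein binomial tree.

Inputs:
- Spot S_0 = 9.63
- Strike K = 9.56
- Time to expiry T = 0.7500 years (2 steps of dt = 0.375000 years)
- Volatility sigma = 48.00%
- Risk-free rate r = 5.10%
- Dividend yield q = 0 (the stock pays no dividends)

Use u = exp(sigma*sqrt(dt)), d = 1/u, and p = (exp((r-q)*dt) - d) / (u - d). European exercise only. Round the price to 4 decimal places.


Answer: Price = V(0,0) = 1.1843

Derivation:
dt = T/N = 0.375000
u = exp(sigma*sqrt(dt)) = 1.341702; d = 1/u = 0.745322
p = (exp((r-q)*dt) - d) / (u - d) = 0.459417
Discount per step: exp(-r*dt) = 0.981057
Stock lattice S(k, i) with i counting down-moves:
  k=0: S(0,0) = 9.6300
  k=1: S(1,0) = 12.9206; S(1,1) = 7.1775
  k=2: S(2,0) = 17.3356; S(2,1) = 9.6300; S(2,2) = 5.3495
Terminal payoffs V(N, i) = max(K - S_T, 0):
  V(2,0) = 0.000000; V(2,1) = 0.000000; V(2,2) = 4.210486
Backward induction: V(k, i) = exp(-r*dt) * [p * V(k+1, i) + (1-p) * V(k+1, i+1)].
  V(1,0) = exp(-r*dt) * [p*0.000000 + (1-p)*0.000000] = 0.000000
  V(1,1) = exp(-r*dt) * [p*0.000000 + (1-p)*4.210486] = 2.233000
  V(0,0) = exp(-r*dt) * [p*0.000000 + (1-p)*2.233000] = 1.184255


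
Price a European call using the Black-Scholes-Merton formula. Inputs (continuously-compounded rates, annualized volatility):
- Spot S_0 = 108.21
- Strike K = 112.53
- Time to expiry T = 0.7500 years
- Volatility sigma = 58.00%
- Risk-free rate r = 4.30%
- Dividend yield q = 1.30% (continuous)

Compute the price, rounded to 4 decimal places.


Answer: Price = 20.5403

Derivation:
d1 = (ln(S/K) + (r - q + 0.5*sigma^2) * T) / (sigma * sqrt(T)) = 0.21800732
d2 = d1 - sigma * sqrt(T) = -0.28428741
exp(-rT) = 0.96826449; exp(-qT) = 0.99029738
C = S_0 * exp(-qT) * N(d1) - K * exp(-rT) * N(d2)
N(d1) = 0.58628830; N(d2) = 0.38809507
C = 108.2100 * 0.99029738 * 0.58628830 - 112.5300 * 0.96826449 * 0.38809507 = 20.5403


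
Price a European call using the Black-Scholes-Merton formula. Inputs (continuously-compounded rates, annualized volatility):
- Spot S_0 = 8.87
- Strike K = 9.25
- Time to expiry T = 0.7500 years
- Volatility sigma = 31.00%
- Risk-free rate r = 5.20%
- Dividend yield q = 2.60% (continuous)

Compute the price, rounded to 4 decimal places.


d1 = (ln(S/K) + (r - q + 0.5*sigma^2) * T) / (sigma * sqrt(T)) = 0.05061591
d2 = d1 - sigma * sqrt(T) = -0.21785197
exp(-rT) = 0.96175071; exp(-qT) = 0.98068890
C = S_0 * exp(-qT) * N(d1) - K * exp(-rT) * N(d2)
N(d1) = 0.52018421; N(d2) = 0.41377223
C = 8.8700 * 0.98068890 * 0.52018421 - 9.2500 * 0.96175071 * 0.41377223 = 0.8439

Answer: Price = 0.8439


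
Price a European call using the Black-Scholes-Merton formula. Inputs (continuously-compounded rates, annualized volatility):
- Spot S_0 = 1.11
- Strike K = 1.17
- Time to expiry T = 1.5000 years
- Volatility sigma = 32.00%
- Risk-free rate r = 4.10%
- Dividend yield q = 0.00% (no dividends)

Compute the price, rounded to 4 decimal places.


Answer: Price = 0.1766

Derivation:
d1 = (ln(S/K) + (r - q + 0.5*sigma^2) * T) / (sigma * sqrt(T)) = 0.21855640
d2 = d1 - sigma * sqrt(T) = -0.17336196
exp(-rT) = 0.94035295; exp(-qT) = 1.00000000
C = S_0 * exp(-qT) * N(d1) - K * exp(-rT) * N(d2)
N(d1) = 0.58650219; N(d2) = 0.43118346
C = 1.1100 * 1.00000000 * 0.58650219 - 1.1700 * 0.94035295 * 0.43118346 = 0.1766


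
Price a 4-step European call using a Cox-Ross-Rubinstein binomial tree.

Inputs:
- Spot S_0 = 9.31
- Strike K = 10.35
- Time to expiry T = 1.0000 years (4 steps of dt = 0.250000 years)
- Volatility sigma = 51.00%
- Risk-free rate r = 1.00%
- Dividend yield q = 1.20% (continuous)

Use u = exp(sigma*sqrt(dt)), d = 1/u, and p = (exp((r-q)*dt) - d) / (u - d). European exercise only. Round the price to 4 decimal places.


dt = T/N = 0.250000
u = exp(sigma*sqrt(dt)) = 1.290462; d = 1/u = 0.774916
p = (exp((r-q)*dt) - d) / (u - d) = 0.435624
Discount per step: exp(-r*dt) = 0.997503
Stock lattice S(k, i) with i counting down-moves:
  k=0: S(0,0) = 9.3100
  k=1: S(1,0) = 12.0142; S(1,1) = 7.2145
  k=2: S(2,0) = 15.5039; S(2,1) = 9.3100; S(2,2) = 5.5906
  k=3: S(3,0) = 20.0071; S(3,1) = 12.0142; S(3,2) = 7.2145; S(3,3) = 4.3323
  k=4: S(4,0) = 25.8184; S(4,1) = 15.5039; S(4,2) = 9.3100; S(4,3) = 5.5906; S(4,4) = 3.3571
Terminal payoffs V(N, i) = max(S_T - K, 0):
  V(4,0) = 15.468443; V(4,1) = 5.153861; V(4,2) = 0.000000; V(4,3) = 0.000000; V(4,4) = 0.000000
Backward induction: V(k, i) = exp(-r*dt) * [p * V(k+1, i) + (1-p) * V(k+1, i+1)].
  V(3,0) = exp(-r*dt) * [p*15.468443 + (1-p)*5.153861] = 9.623049
  V(3,1) = exp(-r*dt) * [p*5.153861 + (1-p)*0.000000] = 2.239538
  V(3,2) = exp(-r*dt) * [p*0.000000 + (1-p)*0.000000] = 0.000000
  V(3,3) = exp(-r*dt) * [p*0.000000 + (1-p)*0.000000] = 0.000000
  V(2,0) = exp(-r*dt) * [p*9.623049 + (1-p)*2.239538] = 5.442347
  V(2,1) = exp(-r*dt) * [p*2.239538 + (1-p)*0.000000] = 0.973160
  V(2,2) = exp(-r*dt) * [p*0.000000 + (1-p)*0.000000] = 0.000000
  V(1,0) = exp(-r*dt) * [p*5.442347 + (1-p)*0.973160] = 2.912752
  V(1,1) = exp(-r*dt) * [p*0.973160 + (1-p)*0.000000] = 0.422873
  V(0,0) = exp(-r*dt) * [p*2.912752 + (1-p)*0.422873] = 1.503759

Answer: Price = V(0,0) = 1.5038


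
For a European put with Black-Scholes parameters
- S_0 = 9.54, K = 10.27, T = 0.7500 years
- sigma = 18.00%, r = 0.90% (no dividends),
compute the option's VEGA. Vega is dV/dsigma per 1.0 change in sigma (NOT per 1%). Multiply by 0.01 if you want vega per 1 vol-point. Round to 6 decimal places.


Answer: Vega = 3.098281

Derivation:
d1 = -0.3517573134; d2 = -0.5076418860
phi(d1) = 0.3750090436; exp(-qT) = 1.0000000000; exp(-rT) = 0.9932727301
Vega = S * exp(-qT) * phi(d1) * sqrt(T) = 9.5400 * 1.0000000000 * 0.3750090436 * 0.8660254038 = 3.098281


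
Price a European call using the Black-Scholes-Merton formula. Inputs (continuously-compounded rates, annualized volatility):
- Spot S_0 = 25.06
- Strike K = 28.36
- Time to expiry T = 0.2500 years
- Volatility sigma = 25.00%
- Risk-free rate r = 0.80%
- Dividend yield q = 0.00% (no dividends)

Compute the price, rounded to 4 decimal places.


d1 = (ln(S/K) + (r - q + 0.5*sigma^2) * T) / (sigma * sqrt(T)) = -0.91115402
d2 = d1 - sigma * sqrt(T) = -1.03615402
exp(-rT) = 0.99800200; exp(-qT) = 1.00000000
C = S_0 * exp(-qT) * N(d1) - K * exp(-rT) * N(d2)
N(d1) = 0.18110711; N(d2) = 0.15006515
C = 25.0600 * 1.00000000 * 0.18110711 - 28.3600 * 0.99800200 * 0.15006515 = 0.2912

Answer: Price = 0.2912


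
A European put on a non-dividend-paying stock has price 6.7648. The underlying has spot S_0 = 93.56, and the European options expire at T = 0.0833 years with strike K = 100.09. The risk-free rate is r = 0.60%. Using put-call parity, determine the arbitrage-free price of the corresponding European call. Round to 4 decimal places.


Answer: Call price = 0.2848

Derivation:
Put-call parity: C - P = S_0 * exp(-qT) - K * exp(-rT).
S_0 * exp(-qT) = 93.5600 * 1.00000000 = 93.56000000
K * exp(-rT) = 100.0900 * 0.99950032 = 100.03998752
C = P + S*exp(-qT) - K*exp(-rT)
C = 6.7648 + 93.56000000 - 100.03998752 = 0.2848


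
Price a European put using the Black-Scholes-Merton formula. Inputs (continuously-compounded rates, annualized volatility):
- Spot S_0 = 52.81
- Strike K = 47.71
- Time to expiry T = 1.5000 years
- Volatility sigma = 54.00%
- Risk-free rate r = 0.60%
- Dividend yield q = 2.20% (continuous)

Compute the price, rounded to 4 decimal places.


d1 = (ln(S/K) + (r - q + 0.5*sigma^2) * T) / (sigma * sqrt(T)) = 0.44795353
d2 = d1 - sigma * sqrt(T) = -0.21340870
exp(-rT) = 0.99104038; exp(-qT) = 0.96753856
P = K * exp(-rT) * N(-d2) - S_0 * exp(-qT) * N(-d1)
N(-d1) = 0.32709337; N(-d2) = 0.58449590
P = 47.7100 * 0.99104038 * 0.58449590 - 52.8100 * 0.96753856 * 0.32709337 = 10.9234

Answer: Price = 10.9234


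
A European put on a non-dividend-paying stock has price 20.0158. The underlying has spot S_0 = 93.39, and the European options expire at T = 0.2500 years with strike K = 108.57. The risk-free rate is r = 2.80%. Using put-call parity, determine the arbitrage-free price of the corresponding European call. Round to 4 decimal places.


Put-call parity: C - P = S_0 * exp(-qT) - K * exp(-rT).
S_0 * exp(-qT) = 93.3900 * 1.00000000 = 93.39000000
K * exp(-rT) = 108.5700 * 0.99302444 = 107.81266377
C = P + S*exp(-qT) - K*exp(-rT)
C = 20.0158 + 93.39000000 - 107.81266377 = 5.5931

Answer: Call price = 5.5931


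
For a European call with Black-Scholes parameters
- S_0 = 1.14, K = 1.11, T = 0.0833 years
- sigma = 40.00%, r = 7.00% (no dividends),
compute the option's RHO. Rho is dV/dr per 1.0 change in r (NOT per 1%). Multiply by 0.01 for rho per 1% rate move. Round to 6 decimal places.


Answer: Rho = 0.054102

Derivation:
d1 = 0.3392315218; d2 = 0.2237845643
phi(d1) = 0.3766354461; exp(-qT) = 1.0000000000; exp(-rT) = 0.9941859673
N(d2) = 0.5885375293
Rho = K*T*exp(-rT)*N(d2) = 1.1100 * 0.0833 * 0.9941859673 * 0.5885375293 = 0.054102


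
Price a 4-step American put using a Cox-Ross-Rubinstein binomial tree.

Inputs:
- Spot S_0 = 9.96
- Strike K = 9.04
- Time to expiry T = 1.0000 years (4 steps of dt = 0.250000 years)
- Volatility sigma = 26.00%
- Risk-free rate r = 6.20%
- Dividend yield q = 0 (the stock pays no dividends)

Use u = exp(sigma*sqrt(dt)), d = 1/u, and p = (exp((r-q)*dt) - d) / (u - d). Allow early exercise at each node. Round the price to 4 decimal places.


Answer: Price = V(0,0) = 0.4448

Derivation:
dt = T/N = 0.250000
u = exp(sigma*sqrt(dt)) = 1.138828; d = 1/u = 0.878095
p = (exp((r-q)*dt) - d) / (u - d) = 0.527457
Discount per step: exp(-r*dt) = 0.984620
Stock lattice S(k, i) with i counting down-moves:
  k=0: S(0,0) = 9.9600
  k=1: S(1,0) = 11.3427; S(1,1) = 8.7458
  k=2: S(2,0) = 12.9174; S(2,1) = 9.9600; S(2,2) = 7.6797
  k=3: S(3,0) = 14.7107; S(3,1) = 11.3427; S(3,2) = 8.7458; S(3,3) = 6.7435
  k=4: S(4,0) = 16.7530; S(4,1) = 12.9174; S(4,2) = 9.9600; S(4,3) = 7.6797; S(4,4) = 5.9214
Terminal payoffs V(N, i) = max(K - S_T, 0):
  V(4,0) = 0.000000; V(4,1) = 0.000000; V(4,2) = 0.000000; V(4,3) = 1.360326; V(4,4) = 3.118575
Backward induction: V(k, i) = exp(-r*dt) * [p * V(k+1, i) + (1-p) * V(k+1, i+1)]; then take max(V_cont, immediate exercise) for American.
  V(3,0) = exp(-r*dt) * [p*0.000000 + (1-p)*0.000000] = 0.000000; exercise = 0.000000; V(3,0) = max -> 0.000000
  V(3,1) = exp(-r*dt) * [p*0.000000 + (1-p)*0.000000] = 0.000000; exercise = 0.000000; V(3,1) = max -> 0.000000
  V(3,2) = exp(-r*dt) * [p*0.000000 + (1-p)*1.360326] = 0.632926; exercise = 0.294170; V(3,2) = max -> 0.632926
  V(3,3) = exp(-r*dt) * [p*1.360326 + (1-p)*3.118575] = 2.157474; exercise = 2.296514; V(3,3) = max -> 2.296514
  V(2,0) = exp(-r*dt) * [p*0.000000 + (1-p)*0.000000] = 0.000000; exercise = 0.000000; V(2,0) = max -> 0.000000
  V(2,1) = exp(-r*dt) * [p*0.000000 + (1-p)*0.632926] = 0.294485; exercise = 0.000000; V(2,1) = max -> 0.294485
  V(2,2) = exp(-r*dt) * [p*0.632926 + (1-p)*2.296514] = 1.397218; exercise = 1.360326; V(2,2) = max -> 1.397218
  V(1,0) = exp(-r*dt) * [p*0.000000 + (1-p)*0.294485] = 0.137017; exercise = 0.000000; V(1,0) = max -> 0.137017
  V(1,1) = exp(-r*dt) * [p*0.294485 + (1-p)*1.397218] = 0.803030; exercise = 0.294170; V(1,1) = max -> 0.803030
  V(0,0) = exp(-r*dt) * [p*0.137017 + (1-p)*0.803030] = 0.444789; exercise = 0.000000; V(0,0) = max -> 0.444789


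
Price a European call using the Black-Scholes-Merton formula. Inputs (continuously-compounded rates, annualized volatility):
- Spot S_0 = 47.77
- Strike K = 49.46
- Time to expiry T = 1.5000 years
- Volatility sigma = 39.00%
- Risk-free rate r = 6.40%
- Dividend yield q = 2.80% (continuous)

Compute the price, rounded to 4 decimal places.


Answer: Price = 9.0069

Derivation:
d1 = (ln(S/K) + (r - q + 0.5*sigma^2) * T) / (sigma * sqrt(T)) = 0.27909228
d2 = d1 - sigma * sqrt(T) = -0.19855822
exp(-rT) = 0.90846402; exp(-qT) = 0.95886978
C = S_0 * exp(-qT) * N(d1) - K * exp(-rT) * N(d2)
N(d1) = 0.60991299; N(d2) = 0.42130417
C = 47.7700 * 0.95886978 * 0.60991299 - 49.4600 * 0.90846402 * 0.42130417 = 9.0069


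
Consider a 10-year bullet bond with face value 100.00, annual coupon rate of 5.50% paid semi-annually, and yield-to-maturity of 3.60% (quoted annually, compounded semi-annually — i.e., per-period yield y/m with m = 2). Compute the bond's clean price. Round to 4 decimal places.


Answer: Price = 115.8379

Derivation:
Coupon per period c = face * coupon_rate / m = 2.750000
Periods per year m = 2; per-period yield y/m = 0.018000
Number of cashflows N = 20
Cashflows (t years, CF_t, discount factor 1/(1+y/m)^(m*t), PV):
  t = 0.5000: CF_t = 2.750000, DF = 0.982318, PV = 2.701375
  t = 1.0000: CF_t = 2.750000, DF = 0.964949, PV = 2.653610
  t = 1.5000: CF_t = 2.750000, DF = 0.947887, PV = 2.606690
  t = 2.0000: CF_t = 2.750000, DF = 0.931127, PV = 2.560599
  t = 2.5000: CF_t = 2.750000, DF = 0.914663, PV = 2.515323
  t = 3.0000: CF_t = 2.750000, DF = 0.898490, PV = 2.470848
  t = 3.5000: CF_t = 2.750000, DF = 0.882603, PV = 2.427159
  t = 4.0000: CF_t = 2.750000, DF = 0.866997, PV = 2.384243
  t = 4.5000: CF_t = 2.750000, DF = 0.851667, PV = 2.342085
  t = 5.0000: CF_t = 2.750000, DF = 0.836608, PV = 2.300673
  t = 5.5000: CF_t = 2.750000, DF = 0.821816, PV = 2.259993
  t = 6.0000: CF_t = 2.750000, DF = 0.807285, PV = 2.220033
  t = 6.5000: CF_t = 2.750000, DF = 0.793010, PV = 2.180779
  t = 7.0000: CF_t = 2.750000, DF = 0.778989, PV = 2.142219
  t = 7.5000: CF_t = 2.750000, DF = 0.765215, PV = 2.104341
  t = 8.0000: CF_t = 2.750000, DF = 0.751684, PV = 2.067132
  t = 8.5000: CF_t = 2.750000, DF = 0.738393, PV = 2.030582
  t = 9.0000: CF_t = 2.750000, DF = 0.725337, PV = 1.994678
  t = 9.5000: CF_t = 2.750000, DF = 0.712512, PV = 1.959408
  t = 10.0000: CF_t = 102.750000, DF = 0.699914, PV = 71.916124
Price P = sum_t PV_t = 115.837893


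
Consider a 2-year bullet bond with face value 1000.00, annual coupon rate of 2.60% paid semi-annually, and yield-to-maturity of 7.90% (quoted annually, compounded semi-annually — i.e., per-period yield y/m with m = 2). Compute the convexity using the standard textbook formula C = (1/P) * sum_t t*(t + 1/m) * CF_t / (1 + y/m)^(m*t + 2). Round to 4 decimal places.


Coupon per period c = face * coupon_rate / m = 13.000000
Periods per year m = 2; per-period yield y/m = 0.039500
Number of cashflows N = 4
Cashflows (t years, CF_t, discount factor 1/(1+y/m)^(m*t), PV):
  t = 0.5000: CF_t = 13.000000, DF = 0.962001, PV = 12.506013
  t = 1.0000: CF_t = 13.000000, DF = 0.925446, PV = 12.030796
  t = 1.5000: CF_t = 13.000000, DF = 0.890280, PV = 11.573637
  t = 2.0000: CF_t = 1013.000000, DF = 0.856450, PV = 867.583873
Price P = sum_t PV_t = 903.694319
Convexity numerator sum_t t*(t + 1/m) * CF_t / (1+y/m)^(m*t + 2):
  t = 0.5000: term = 5.786819
  t = 1.0000: term = 16.700775
  t = 1.5000: term = 32.132324
  t = 2.0000: term = 4014.509479
Convexity = (1/P) * sum = 4069.129397 / 903.694319 = 4.502772

Answer: Convexity = 4.5028
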